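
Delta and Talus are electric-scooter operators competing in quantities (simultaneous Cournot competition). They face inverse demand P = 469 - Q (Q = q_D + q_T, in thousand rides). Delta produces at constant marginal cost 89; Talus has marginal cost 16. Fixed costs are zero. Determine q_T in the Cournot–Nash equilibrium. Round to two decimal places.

Delta's profit: π_D = (469 - Q)q_D - (89q_D). Setting ∂π_D/∂q_D = 0: 380 - 2q_D - (q_T) = 0.
Talus's profit: π_T = (469 - Q)q_T - (16q_T). Setting ∂π_T/∂q_T = 0: 453 - 2q_T - (q_D) = 0.
Best responses: q_D = (380 - q_T)/2, q_T = (453 - q_D)/2.
Solving the pair: q_D = 307/3, q_T = 526/3.

175.33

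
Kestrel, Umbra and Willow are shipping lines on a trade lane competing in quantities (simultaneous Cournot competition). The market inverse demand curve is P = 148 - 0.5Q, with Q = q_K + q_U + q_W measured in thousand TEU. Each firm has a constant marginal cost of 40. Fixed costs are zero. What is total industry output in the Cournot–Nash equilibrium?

162

Each firm earns π_i = (148 - 0.5Q)q_i - 40q_i.
First-order condition (treating rivals' output as given): 108 - q_i - (1/2)·Σ_{j≠i} q_j = 0.
By symmetry each firm produces the same amount; substituting Σ_{j≠i} q_j = 2q_i yields q_i = 108/2 = 54.
Total output Q = 54 + 54 + 54 = 162.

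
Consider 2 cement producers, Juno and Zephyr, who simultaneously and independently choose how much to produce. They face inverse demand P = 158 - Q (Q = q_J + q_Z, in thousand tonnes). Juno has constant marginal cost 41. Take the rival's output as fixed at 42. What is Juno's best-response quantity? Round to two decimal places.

With the rival's output fixed at 42, Juno's profit is π_J = (158 - 42 - q_J)q_J - (41q_J) = (116 - q_J)q_J - (41q_J).
∂π_J/∂q_J = 75 - 2q_J = 0, so q_J = 75/2.

37.50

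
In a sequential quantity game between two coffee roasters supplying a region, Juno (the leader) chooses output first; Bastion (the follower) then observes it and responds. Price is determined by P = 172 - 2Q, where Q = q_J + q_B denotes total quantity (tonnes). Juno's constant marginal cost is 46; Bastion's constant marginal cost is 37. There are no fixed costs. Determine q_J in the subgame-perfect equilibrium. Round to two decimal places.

29.25

Solve by backward induction. Given q_J, the follower Bastion maximises π_B = (172 - 2q_J - 2q_B)q_B - 37q_B.
Follower FOC: 135 - 2q_J - 4q_B = 0, so q_B(q_J) = (135 - 2q_J)/4.
The leader anticipates this reaction. Substituting into P = 172 - 2Q gives P = 209/2 - q_J, so π_J = (209/2 - q_J)q_J - 46q_J.
Leader FOC: 117/2 - 2q_J = 0, so q_J = 117/4.
Then q_B = (135 - 2·(117/4))/4 = 153/8.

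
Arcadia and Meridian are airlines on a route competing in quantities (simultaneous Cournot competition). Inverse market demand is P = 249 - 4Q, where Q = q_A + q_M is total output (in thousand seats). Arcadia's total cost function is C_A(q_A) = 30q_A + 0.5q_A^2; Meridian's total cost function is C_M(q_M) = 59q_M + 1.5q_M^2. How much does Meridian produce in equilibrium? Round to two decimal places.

Arcadia's profit: π_A = (249 - 4Q)q_A - (30q_A + (1/2)q_A²). Setting ∂π_A/∂q_A = 0: 219 - 9q_A - 4(q_M) = 0.
Meridian's profit: π_M = (249 - 4Q)q_M - (59q_M + (3/2)q_M²). Setting ∂π_M/∂q_M = 0: 190 - 11q_M - 4(q_A) = 0.
So q_A = (219 - 4q_M)/9 and q_M = (190 - 4q_A)/11.
Solving the pair: q_A = 1649/83, q_M = 834/83.

10.05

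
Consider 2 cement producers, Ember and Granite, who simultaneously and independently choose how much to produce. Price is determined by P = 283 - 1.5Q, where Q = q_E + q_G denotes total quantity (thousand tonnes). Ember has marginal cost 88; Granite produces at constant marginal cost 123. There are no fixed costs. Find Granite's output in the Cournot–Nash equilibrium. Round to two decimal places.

27.78

Ember's profit: π_E = (283 - 1.5Q)q_E - (88q_E). Setting ∂π_E/∂q_E = 0: 195 - 3q_E - (3/2)(q_G) = 0.
Granite's first-order condition: 160 - 3q_G - (3/2)(q_E) = 0.
Rearranging gives the reaction functions q_E = (195 - (3/2)q_G)/3 and q_G = (160 - (3/2)q_E)/3.
Solving the pair: q_E = 460/9, q_G = 250/9.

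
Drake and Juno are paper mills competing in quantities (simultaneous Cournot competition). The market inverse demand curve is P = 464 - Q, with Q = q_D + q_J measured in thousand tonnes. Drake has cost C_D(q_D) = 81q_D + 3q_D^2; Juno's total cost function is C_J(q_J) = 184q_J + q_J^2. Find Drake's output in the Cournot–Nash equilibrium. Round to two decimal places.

40.39

Drake's profit: π_D = (464 - Q)q_D - (81q_D + 3q_D²). Setting ∂π_D/∂q_D = 0: 383 - 8q_D - (q_J) = 0.
Juno's profit: π_J = (464 - Q)q_J - (184q_J + q_J²). Setting ∂π_J/∂q_J = 0: 280 - 4q_J - (q_D) = 0.
Rearranging gives the reaction functions q_D = (383 - q_J)/8 and q_J = (280 - q_D)/4.
Substituting one into the other gives q_D = 1252/31 and q_J = 1857/31.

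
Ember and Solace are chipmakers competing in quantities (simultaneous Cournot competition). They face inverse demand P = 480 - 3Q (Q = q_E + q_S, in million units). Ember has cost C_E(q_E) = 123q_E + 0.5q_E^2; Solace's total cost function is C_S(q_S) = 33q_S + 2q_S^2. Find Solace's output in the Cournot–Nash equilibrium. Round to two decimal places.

33.74

Ember's profit: π_E = (480 - 3Q)q_E - (123q_E + (1/2)q_E²). Setting ∂π_E/∂q_E = 0: 357 - 7q_E - 3(q_S) = 0.
Solace's profit: π_S = (480 - 3Q)q_S - (33q_S + 2q_S²). Setting ∂π_S/∂q_S = 0: 447 - 10q_S - 3(q_E) = 0.
Best responses: q_E = (357 - 3q_S)/7, q_S = (447 - 3q_E)/10.
Substituting one into the other gives q_E = 36.5410 and q_S = 33.7377.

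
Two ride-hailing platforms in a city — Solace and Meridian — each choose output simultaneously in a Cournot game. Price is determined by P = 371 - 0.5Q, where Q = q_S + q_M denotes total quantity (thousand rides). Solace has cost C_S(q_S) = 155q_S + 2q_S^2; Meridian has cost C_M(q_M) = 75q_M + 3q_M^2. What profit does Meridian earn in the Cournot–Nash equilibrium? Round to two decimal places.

5455.90

Solace's profit: π_S = (371 - 0.5Q)q_S - (155q_S + 2q_S²). Setting ∂π_S/∂q_S = 0: 216 - 5q_S - (1/2)(q_M) = 0.
Meridian's first-order condition: 296 - 7q_M - (1/2)(q_S) = 0.
So q_S = (216 - (1/2)q_M)/5 and q_M = (296 - (1/2)q_S)/7.
Solving the pair: q_S = 39.2518, q_M = 39.4820.
Price P = 371 - (1/2)·78.7338 = 331.6331.
Meridian's profit: 331.6331·39.4820 - 75·39.4820 - 3·39.4820² = 5455.9031.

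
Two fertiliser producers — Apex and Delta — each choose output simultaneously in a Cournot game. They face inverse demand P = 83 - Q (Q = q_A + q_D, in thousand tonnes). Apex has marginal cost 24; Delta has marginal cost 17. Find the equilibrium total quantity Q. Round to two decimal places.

Apex's profit: π_A = (83 - Q)q_A - (24q_A). Setting ∂π_A/∂q_A = 0: 59 - 2q_A - (q_D) = 0.
Delta's profit: π_D = (83 - Q)q_D - (17q_D). Setting ∂π_D/∂q_D = 0: 66 - 2q_D - (q_A) = 0.
So q_A = (59 - q_D)/2 and q_D = (66 - q_A)/2.
Substituting one into the other gives q_A = 52/3 and q_D = 73/3.
Total output Q = 52/3 + 73/3 = 125/3.

41.67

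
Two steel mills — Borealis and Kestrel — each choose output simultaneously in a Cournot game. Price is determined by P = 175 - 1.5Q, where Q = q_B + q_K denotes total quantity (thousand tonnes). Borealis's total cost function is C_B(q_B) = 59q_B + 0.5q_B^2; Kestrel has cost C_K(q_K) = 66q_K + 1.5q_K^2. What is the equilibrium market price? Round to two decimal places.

120.21

Borealis's profit: π_B = (175 - 1.5Q)q_B - (59q_B + (1/2)q_B²). Setting ∂π_B/∂q_B = 0: 116 - 4q_B - (3/2)(q_K) = 0.
Kestrel's profit: π_K = (175 - 1.5Q)q_K - (66q_K + (3/2)q_K²). Setting ∂π_K/∂q_K = 0: 109 - 6q_K - (3/2)(q_B) = 0.
So q_B = (116 - (3/2)q_K)/4 and q_K = (109 - (3/2)q_B)/6.
Solving the pair: q_B = 710/29, q_K = 1048/87.
Total output Q = 36.5287, so price P = 175 - (3/2)·36.5287 = 120.2069.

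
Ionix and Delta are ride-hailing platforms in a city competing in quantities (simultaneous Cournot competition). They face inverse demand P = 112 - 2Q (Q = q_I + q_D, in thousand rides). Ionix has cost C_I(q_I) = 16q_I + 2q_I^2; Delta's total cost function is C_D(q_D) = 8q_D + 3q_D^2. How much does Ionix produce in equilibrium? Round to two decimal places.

Ionix's profit: π_I = (112 - 2Q)q_I - (16q_I + 2q_I²). Setting ∂π_I/∂q_I = 0: 96 - 8q_I - 2(q_D) = 0.
Delta's first-order condition: 104 - 10q_D - 2(q_I) = 0.
Rearranging gives the reaction functions q_I = (96 - 2q_D)/8 and q_D = (104 - 2q_I)/10.
Substituting one into the other gives q_I = 188/19 and q_D = 160/19.

9.89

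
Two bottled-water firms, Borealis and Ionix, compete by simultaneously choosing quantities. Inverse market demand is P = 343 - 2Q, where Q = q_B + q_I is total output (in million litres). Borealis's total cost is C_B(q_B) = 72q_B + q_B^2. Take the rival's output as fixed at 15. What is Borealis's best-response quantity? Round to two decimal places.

40.17

With the rival's output fixed at 15, Borealis's profit is π_B = (343 - 2·15 - 2q_B)q_B - (72q_B + q_B²) = (313 - 2q_B)q_B - (72q_B + q_B²).
∂π_B/∂q_B = 241 - 6q_B = 0, so q_B = 241/6.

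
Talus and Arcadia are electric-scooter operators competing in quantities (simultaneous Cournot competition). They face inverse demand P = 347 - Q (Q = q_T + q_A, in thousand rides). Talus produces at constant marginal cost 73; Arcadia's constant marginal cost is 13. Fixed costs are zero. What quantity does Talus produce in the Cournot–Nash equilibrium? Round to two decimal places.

71.33

Talus's profit: π_T = (347 - Q)q_T - (73q_T). Setting ∂π_T/∂q_T = 0: 274 - 2q_T - (q_A) = 0.
Arcadia's first-order condition: 334 - 2q_A - (q_T) = 0.
So q_T = (274 - q_A)/2 and q_A = (334 - q_T)/2.
Solving the pair: q_T = 214/3, q_A = 394/3.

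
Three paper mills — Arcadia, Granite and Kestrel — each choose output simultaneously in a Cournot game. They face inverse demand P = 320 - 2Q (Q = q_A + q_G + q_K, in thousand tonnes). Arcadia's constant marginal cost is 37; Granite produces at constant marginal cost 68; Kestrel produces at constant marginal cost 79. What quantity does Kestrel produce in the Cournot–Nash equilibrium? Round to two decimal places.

23.50

Arcadia's profit: π_A = (320 - 2Q)q_A - (37q_A). Setting ∂π_A/∂q_A = 0: 283 - 4q_A - 2(q_G + q_K) = 0.
Granite's first-order condition: 252 - 4q_G - 2(q_A + q_K) = 0.
Kestrel's first-order condition: 241 - 4q_K - 2(q_A + q_G) = 0.
Summing all 3 equations gives 776 − 8Q = 0, hence Q = 97.
Back-substituting: q_A = (283 − 194)/2 = 89/2, q_G = (252 − 194)/2 = 29, q_K = (241 − 194)/2 = 47/2.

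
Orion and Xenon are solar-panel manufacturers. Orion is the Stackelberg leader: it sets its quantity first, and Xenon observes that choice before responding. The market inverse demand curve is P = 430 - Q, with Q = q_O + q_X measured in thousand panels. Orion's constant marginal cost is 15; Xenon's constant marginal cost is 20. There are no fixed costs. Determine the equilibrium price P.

The follower Xenon best-responds to any q_O: π_X = (430 - Q)q_X - 20q_X.
∂π_X/∂q_X = 410 - q_O - 2q_X = 0 gives the reaction function q_X = (410 - q_O)/2.
Orion substitutes q_X(q_O) into its own profit: π_O = q_O(430 - q_O - (410 - q_O)/2) - 15q_O = (225 - (1/2)q_O)q_O - 15q_O.
Leader FOC: 210 - q_O = 0, so q_O = 210.
Then q_X = (410 - 210)/2 = 100.
Total output Q = 310, so price P = 430 - 310 = 120.

120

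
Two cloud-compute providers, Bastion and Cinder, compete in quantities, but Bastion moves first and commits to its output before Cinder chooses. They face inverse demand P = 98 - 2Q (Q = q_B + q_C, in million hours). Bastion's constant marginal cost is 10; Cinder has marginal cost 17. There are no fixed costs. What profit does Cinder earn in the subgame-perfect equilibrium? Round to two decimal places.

140.28

The follower Cinder best-responds to any q_B: π_C = (98 - 2Q)q_C - 17q_C.
Setting the follower's marginal profit to zero, 81 - 2q_B - 4q_C = 0, i.e. q_C = (81 - 2q_B)/4.
The leader anticipates this reaction. Substituting into P = 98 - 2Q gives P = 115/2 - q_B, so π_B = (115/2 - q_B)q_B - 10q_B.
The leader's first-order condition 95/2 - 2q_B = 0 yields q_B = 95/4.
Then q_C = (81 - 2·(95/4))/4 = 67/8.
Price P = 98 - 2·(257/8) = 135/4.
Cinder's profit: (135/4 - 17)·(67/8) = 140.2813.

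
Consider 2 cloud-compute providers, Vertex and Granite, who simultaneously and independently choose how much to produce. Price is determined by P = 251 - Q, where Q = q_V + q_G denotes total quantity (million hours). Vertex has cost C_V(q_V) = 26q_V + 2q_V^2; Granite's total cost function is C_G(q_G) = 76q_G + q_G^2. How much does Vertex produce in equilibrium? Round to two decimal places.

Vertex's profit: π_V = (251 - Q)q_V - (26q_V + 2q_V²). Setting ∂π_V/∂q_V = 0: 225 - 6q_V - (q_G) = 0.
Granite's first-order condition: 175 - 4q_G - (q_V) = 0.
So q_V = (225 - q_G)/6 and q_G = (175 - q_V)/4.
Substituting one into the other gives q_V = 725/23 and q_G = 825/23.

31.52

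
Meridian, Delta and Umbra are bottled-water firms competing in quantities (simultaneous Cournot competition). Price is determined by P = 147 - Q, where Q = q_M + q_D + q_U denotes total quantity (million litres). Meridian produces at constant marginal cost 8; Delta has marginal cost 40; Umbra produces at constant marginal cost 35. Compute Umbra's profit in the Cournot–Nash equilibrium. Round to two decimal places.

Meridian's profit: π_M = (147 - Q)q_M - (8q_M). Setting ∂π_M/∂q_M = 0: 139 - 2q_M - (q_D + q_U) = 0.
Delta's profit: π_D = (147 - Q)q_D - (40q_D). Setting ∂π_D/∂q_D = 0: 107 - 2q_D - (q_M + q_U) = 0.
Umbra's first-order condition: 112 - 2q_U - (q_M + q_D) = 0.
Adding the 3 conditions: 358 − 2Q − 2Q = 0, i.e. Q = 179/2.
Back-substituting: q_M = (139 − 179/2) = 99/2, q_D = (107 − 179/2) = 35/2, q_U = (112 − 179/2) = 45/2.
Price P = 147 - 179/2 = 115/2.
Umbra's profit: (115/2 - 35)·(45/2) = 506.2500.

506.25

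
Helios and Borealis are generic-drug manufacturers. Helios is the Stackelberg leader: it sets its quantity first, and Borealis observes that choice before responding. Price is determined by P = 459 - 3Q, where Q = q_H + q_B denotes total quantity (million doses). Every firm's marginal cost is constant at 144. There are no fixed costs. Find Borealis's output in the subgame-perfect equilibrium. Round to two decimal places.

26.25

The follower Borealis best-responds to any q_H: π_B = (459 - 3Q)q_B - 144q_B.
Setting the follower's marginal profit to zero, 315 - 3q_H - 6q_B = 0, i.e. q_B = (315 - 3q_H)/6.
The leader anticipates this reaction. Substituting into P = 459 - 3Q gives P = 603/2 - (3/2)q_H, so π_H = (603/2 - (3/2)q_H)q_H - 144q_H.
The leader's first-order condition 315/2 - 3q_H = 0 yields q_H = 105/2.
Then q_B = (315 - 3·(105/2))/6 = 105/4.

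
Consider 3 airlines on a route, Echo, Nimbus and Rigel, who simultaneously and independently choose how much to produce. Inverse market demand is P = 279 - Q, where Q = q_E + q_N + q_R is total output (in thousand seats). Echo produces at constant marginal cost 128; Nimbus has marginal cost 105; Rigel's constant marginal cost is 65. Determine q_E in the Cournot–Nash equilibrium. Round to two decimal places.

16.25

Echo's profit: π_E = (279 - Q)q_E - (128q_E). Setting ∂π_E/∂q_E = 0: 151 - 2q_E - (q_N + q_R) = 0.
Nimbus's first-order condition: 174 - 2q_N - (q_E + q_R) = 0.
Rigel's profit: π_R = (279 - Q)q_R - (65q_R). Setting ∂π_R/∂q_R = 0: 214 - 2q_R - (q_E + q_N) = 0.
Adding the 3 conditions: 539 − 2Q − 2Q = 0, i.e. Q = 539/4.
Back-substituting: q_E = (151 − 539/4) = 65/4, q_N = (174 − 539/4) = 157/4, q_R = (214 − 539/4) = 317/4.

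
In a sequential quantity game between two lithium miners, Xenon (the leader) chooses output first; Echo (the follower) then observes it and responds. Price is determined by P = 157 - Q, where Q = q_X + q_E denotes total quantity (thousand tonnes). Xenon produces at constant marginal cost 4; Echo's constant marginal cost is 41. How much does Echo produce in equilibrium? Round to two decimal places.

10.50

Solve by backward induction. Given q_X, the follower Echo maximises π_E = (157 - q_X - q_E)q_E - 41q_E.
Setting the follower's marginal profit to zero, 116 - q_X - 2q_E = 0, i.e. q_E = (116 - q_X)/2.
The leader anticipates this reaction. Substituting into P = 157 - Q gives P = 99 - (1/2)q_X, so π_X = (99 - (1/2)q_X)q_X - 4q_X.
The leader's first-order condition 95 - q_X = 0 yields q_X = 95.
Then q_E = (116 - 95)/2 = 21/2.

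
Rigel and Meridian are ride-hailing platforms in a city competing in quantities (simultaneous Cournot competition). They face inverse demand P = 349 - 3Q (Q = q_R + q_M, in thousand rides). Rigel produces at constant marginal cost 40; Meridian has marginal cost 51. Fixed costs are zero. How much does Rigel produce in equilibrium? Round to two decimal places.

35.56

Rigel's profit: π_R = (349 - 3Q)q_R - (40q_R). Setting ∂π_R/∂q_R = 0: 309 - 6q_R - 3(q_M) = 0.
Meridian's profit: π_M = (349 - 3Q)q_M - (51q_M). Setting ∂π_M/∂q_M = 0: 298 - 6q_M - 3(q_R) = 0.
So q_R = (309 - 3q_M)/6 and q_M = (298 - 3q_R)/6.
Substituting one into the other gives q_R = 320/9 and q_M = 287/9.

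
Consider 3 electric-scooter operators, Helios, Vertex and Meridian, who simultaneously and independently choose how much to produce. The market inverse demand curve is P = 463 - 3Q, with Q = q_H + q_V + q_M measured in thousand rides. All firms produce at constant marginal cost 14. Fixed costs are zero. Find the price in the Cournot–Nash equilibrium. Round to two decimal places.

Each firm earns π_i = (463 - 3Q)q_i - 14q_i.
Setting ∂π_i/∂q_i = 0 with rivals' quantities fixed: 449 - 6q_i - 3·Σ_{j≠i} q_j = 0.
With identical firms every q_j equals q_i, so Σ_{j≠i} q_j = 2q_i and 449 = 12q_i, giving q_i = 449/12.
Total output Q = 449/4, so price P = 463 - 3·(449/4) = 505/4.

126.25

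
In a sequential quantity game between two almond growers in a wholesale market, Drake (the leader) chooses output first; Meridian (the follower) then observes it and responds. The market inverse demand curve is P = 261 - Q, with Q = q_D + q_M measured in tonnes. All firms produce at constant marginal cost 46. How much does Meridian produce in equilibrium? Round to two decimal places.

53.75

Solve by backward induction. Given q_D, the follower Meridian maximises π_M = (261 - q_D - q_M)q_M - 46q_M.
Follower FOC: 215 - q_D - 2q_M = 0, so q_M(q_D) = (215 - q_D)/2.
The leader anticipates this reaction. Substituting into P = 261 - Q gives P = 307/2 - (1/2)q_D, so π_D = (307/2 - (1/2)q_D)q_D - 46q_D.
Maximising: ∂π_D/∂q_D = 215/2 - q_D = 0, giving q_D = 215/2.
Then q_M = (215 - 215/2)/2 = 215/4.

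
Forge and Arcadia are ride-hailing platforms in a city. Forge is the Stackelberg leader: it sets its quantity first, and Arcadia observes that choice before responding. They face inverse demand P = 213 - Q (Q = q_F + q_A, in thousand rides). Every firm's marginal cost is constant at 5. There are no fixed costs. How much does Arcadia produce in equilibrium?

Solve by backward induction. Given q_F, the follower Arcadia maximises π_A = (213 - q_F - q_A)q_A - 5q_A.
Follower FOC: 208 - q_F - 2q_A = 0, so q_A(q_F) = (208 - q_F)/2.
The leader anticipates this reaction. Substituting into P = 213 - Q gives P = 109 - (1/2)q_F, so π_F = (109 - (1/2)q_F)q_F - 5q_F.
Leader FOC: 104 - q_F = 0, so q_F = 104.
Then q_A = (208 - 104)/2 = 52.

52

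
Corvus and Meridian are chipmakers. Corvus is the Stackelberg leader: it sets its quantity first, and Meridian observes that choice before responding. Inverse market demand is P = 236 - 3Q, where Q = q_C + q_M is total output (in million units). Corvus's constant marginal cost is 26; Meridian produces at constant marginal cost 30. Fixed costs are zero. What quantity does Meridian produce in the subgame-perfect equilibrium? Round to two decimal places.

16.50

Solve by backward induction. Given q_C, the follower Meridian maximises π_M = (236 - 3q_C - 3q_M)q_M - 30q_M.
∂π_M/∂q_M = 206 - 3q_C - 6q_M = 0 gives the reaction function q_M = (206 - 3q_C)/6.
Corvus substitutes q_M(q_C) into its own profit: π_C = q_C(236 - 3q_C - (206 - 3q_C)/2) - 26q_C = (133 - (3/2)q_C)q_C - 26q_C.
Maximising: ∂π_C/∂q_C = 107 - 3q_C = 0, giving q_C = 107/3.
Then q_M = (206 - 3·(107/3))/6 = 33/2.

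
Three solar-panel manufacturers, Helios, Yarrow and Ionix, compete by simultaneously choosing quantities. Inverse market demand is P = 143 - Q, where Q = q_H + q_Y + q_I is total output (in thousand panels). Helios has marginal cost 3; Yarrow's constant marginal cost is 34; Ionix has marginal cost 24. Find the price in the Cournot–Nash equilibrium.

51

Helios's profit: π_H = (143 - Q)q_H - (3q_H). Setting ∂π_H/∂q_H = 0: 140 - 2q_H - (q_Y + q_I) = 0.
Yarrow's first-order condition: 109 - 2q_Y - (q_H + q_I) = 0.
Ionix's profit: π_I = (143 - Q)q_I - (24q_I). Setting ∂π_I/∂q_I = 0: 119 - 2q_I - (q_H + q_Y) = 0.
Summing all 3 equations gives 368 − 4Q = 0, hence Q = 92.
Back-substituting: q_H = (140 − 92) = 48, q_Y = (109 − 92) = 17, q_I = (119 − 92) = 27.
Total output Q = 92, so price P = 143 - 92 = 51.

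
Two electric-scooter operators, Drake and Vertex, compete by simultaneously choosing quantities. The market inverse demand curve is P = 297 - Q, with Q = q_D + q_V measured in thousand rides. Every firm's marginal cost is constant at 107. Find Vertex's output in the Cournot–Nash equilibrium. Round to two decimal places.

A representative firm's profit is π_i = q_i(297 - Q) - 107q_i.
Setting ∂π_i/∂q_i = 0 with rivals' quantities fixed: 190 - 2q_i - q_j = 0.
With identical firms every q_j equals q_i, so q_j = q_i and 190 = 3q_i, giving q_i = 190/3.

63.33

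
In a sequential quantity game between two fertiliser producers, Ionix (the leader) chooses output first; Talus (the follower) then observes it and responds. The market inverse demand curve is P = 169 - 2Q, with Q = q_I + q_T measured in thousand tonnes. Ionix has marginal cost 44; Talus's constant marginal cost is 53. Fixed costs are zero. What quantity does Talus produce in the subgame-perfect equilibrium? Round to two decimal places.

The follower Talus best-responds to any q_I: π_T = (169 - 2Q)q_T - 53q_T.
Follower FOC: 116 - 2q_I - 4q_T = 0, so q_T(q_I) = (116 - 2q_I)/4.
The leader anticipates this reaction. Substituting into P = 169 - 2Q gives P = 111 - q_I, so π_I = (111 - q_I)q_I - 44q_I.
Leader FOC: 67 - 2q_I = 0, so q_I = 67/2.
Then q_T = (116 - 2·(67/2))/4 = 49/4.

12.25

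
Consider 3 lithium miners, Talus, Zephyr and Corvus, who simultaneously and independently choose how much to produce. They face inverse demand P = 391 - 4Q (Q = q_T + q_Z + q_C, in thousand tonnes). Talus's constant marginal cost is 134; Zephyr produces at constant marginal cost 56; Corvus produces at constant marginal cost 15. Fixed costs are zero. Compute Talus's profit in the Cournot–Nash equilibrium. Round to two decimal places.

56.25

Talus's profit: π_T = (391 - 4Q)q_T - (134q_T). Setting ∂π_T/∂q_T = 0: 257 - 8q_T - 4(q_Z + q_C) = 0.
Zephyr's first-order condition: 335 - 8q_Z - 4(q_T + q_C) = 0.
Corvus's first-order condition: 376 - 8q_C - 4(q_T + q_Z) = 0.
Adding the 3 first-order conditions: 968 − 16Q = 0, so Q = 121/2.
Back-substituting: q_T = (257 − 242)/4 = 15/4, q_Z = (335 − 242)/4 = 93/4, q_C = (376 − 242)/4 = 67/2.
Price P = 391 - 4·(121/2) = 149.
Talus's profit: (149 - 134)·(15/4) = 225/4.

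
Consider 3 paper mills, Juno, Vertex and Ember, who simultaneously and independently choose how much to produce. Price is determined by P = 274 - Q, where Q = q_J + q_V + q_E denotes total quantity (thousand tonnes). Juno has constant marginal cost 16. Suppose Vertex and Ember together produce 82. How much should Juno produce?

88

With rivals' combined output fixed at 82, Juno's profit is π_J = (274 - 82 - q_J)q_J - (16q_J) = (192 - q_J)q_J - (16q_J).
∂π_J/∂q_J = 176 - 2q_J = 0, so q_J = 88.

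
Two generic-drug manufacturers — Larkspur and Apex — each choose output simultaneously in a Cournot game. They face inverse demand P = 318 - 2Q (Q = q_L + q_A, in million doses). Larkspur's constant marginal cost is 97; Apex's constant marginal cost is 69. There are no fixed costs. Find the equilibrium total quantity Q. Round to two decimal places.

Larkspur's profit: π_L = (318 - 2Q)q_L - (97q_L). Setting ∂π_L/∂q_L = 0: 221 - 4q_L - 2(q_A) = 0.
Apex's profit: π_A = (318 - 2Q)q_A - (69q_A). Setting ∂π_A/∂q_A = 0: 249 - 4q_A - 2(q_L) = 0.
So q_L = (221 - 2q_A)/4 and q_A = (249 - 2q_L)/4.
Solving the pair: q_L = 193/6, q_A = 277/6.
Total output Q = 193/6 + 277/6 = 235/3.

78.33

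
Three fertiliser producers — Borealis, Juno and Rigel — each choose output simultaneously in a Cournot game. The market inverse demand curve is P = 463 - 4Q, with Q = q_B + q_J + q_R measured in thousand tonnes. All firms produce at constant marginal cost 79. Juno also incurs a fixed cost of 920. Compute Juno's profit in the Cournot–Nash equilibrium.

1384

Each firm earns π_i = (463 - 4Q)q_i - 79q_i.
First-order condition (treating rivals' output as given): 384 - 8q_i - 4·Σ_{j≠i} q_j = 0.
With identical firms every q_j equals q_i, so Σ_{j≠i} q_j = 2q_i and 384 = 16q_i, giving q_i = 24.
Price P = 463 - 4·72 = 175.
Juno's profit: (175 - 79)·24 - 920 = 1384.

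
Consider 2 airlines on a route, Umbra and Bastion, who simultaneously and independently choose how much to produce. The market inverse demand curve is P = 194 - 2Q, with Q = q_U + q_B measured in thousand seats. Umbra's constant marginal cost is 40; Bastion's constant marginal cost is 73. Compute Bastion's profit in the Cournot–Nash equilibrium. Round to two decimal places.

Umbra's profit: π_U = (194 - 2Q)q_U - (40q_U). Setting ∂π_U/∂q_U = 0: 154 - 4q_U - 2(q_B) = 0.
Bastion's profit: π_B = (194 - 2Q)q_B - (73q_B). Setting ∂π_B/∂q_B = 0: 121 - 4q_B - 2(q_U) = 0.
Rearranging gives the reaction functions q_U = (154 - 2q_B)/4 and q_B = (121 - 2q_U)/4.
Substituting one into the other gives q_U = 187/6 and q_B = 44/3.
Price P = 194 - 2·(275/6) = 307/3.
Bastion's profit: (307/3 - 73)·(44/3) = 430.2222.

430.22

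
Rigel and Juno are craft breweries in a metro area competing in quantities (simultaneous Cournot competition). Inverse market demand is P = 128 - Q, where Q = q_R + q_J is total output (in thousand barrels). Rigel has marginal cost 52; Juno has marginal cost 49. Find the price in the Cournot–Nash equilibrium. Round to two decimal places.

Rigel's profit: π_R = (128 - Q)q_R - (52q_R). Setting ∂π_R/∂q_R = 0: 76 - 2q_R - (q_J) = 0.
Juno's first-order condition: 79 - 2q_J - (q_R) = 0.
Rearranging gives the reaction functions q_R = (76 - q_J)/2 and q_J = (79 - q_R)/2.
Substituting one into the other gives q_R = 73/3 and q_J = 82/3.
Total output Q = 155/3, so price P = 128 - 155/3 = 229/3.

76.33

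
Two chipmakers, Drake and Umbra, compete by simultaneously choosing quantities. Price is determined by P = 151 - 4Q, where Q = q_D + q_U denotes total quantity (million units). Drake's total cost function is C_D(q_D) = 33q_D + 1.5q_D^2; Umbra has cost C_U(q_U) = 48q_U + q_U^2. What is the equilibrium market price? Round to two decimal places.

90.19

Drake's profit: π_D = (151 - 4Q)q_D - (33q_D + (3/2)q_D²). Setting ∂π_D/∂q_D = 0: 118 - 11q_D - 4(q_U) = 0.
Umbra's first-order condition: 103 - 10q_U - 4(q_D) = 0.
So q_D = (118 - 4q_U)/11 and q_U = (103 - 4q_D)/10.
Substituting one into the other gives q_D = 384/47 and q_U = 661/94.
Total output Q = 1429/94, so price P = 151 - 4·(1429/94) = 90.1915.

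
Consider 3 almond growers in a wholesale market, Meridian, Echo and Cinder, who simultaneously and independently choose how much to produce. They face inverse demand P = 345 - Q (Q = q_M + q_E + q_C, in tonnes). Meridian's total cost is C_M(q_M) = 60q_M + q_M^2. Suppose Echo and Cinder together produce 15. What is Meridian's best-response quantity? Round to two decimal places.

With rivals' combined output fixed at 15, Meridian's profit is π_M = (345 - 15 - q_M)q_M - (60q_M + q_M²) = (330 - q_M)q_M - (60q_M + q_M²).
∂π_M/∂q_M = 270 - 4q_M = 0, so q_M = 135/2.

67.50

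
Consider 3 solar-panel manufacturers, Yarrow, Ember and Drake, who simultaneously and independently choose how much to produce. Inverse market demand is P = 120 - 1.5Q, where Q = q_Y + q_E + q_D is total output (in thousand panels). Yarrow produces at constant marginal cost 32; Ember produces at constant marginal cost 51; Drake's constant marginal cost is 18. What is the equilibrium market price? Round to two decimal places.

55.25

Yarrow's profit: π_Y = (120 - 1.5Q)q_Y - (32q_Y). Setting ∂π_Y/∂q_Y = 0: 88 - 3q_Y - (3/2)(q_E + q_D) = 0.
Ember's first-order condition: 69 - 3q_E - (3/2)(q_Y + q_D) = 0.
Drake's first-order condition: 102 - 3q_D - (3/2)(q_Y + q_E) = 0.
Summing all 3 equations gives 259 − 6Q = 0, hence Q = 259/6.
Back-substituting: q_Y = (88 − 259/4)/(3/2) = 31/2, q_E = (69 − 259/4)/(3/2) = 17/6, q_D = (102 − 259/4)/(3/2) = 149/6.
Total output Q = 259/6, so price P = 120 - (3/2)·(259/6) = 221/4.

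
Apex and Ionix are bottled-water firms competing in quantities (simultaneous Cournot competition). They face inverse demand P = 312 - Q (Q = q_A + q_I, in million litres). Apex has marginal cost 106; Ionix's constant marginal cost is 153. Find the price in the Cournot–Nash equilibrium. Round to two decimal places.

190.33

Apex's profit: π_A = (312 - Q)q_A - (106q_A). Setting ∂π_A/∂q_A = 0: 206 - 2q_A - (q_I) = 0.
Ionix's first-order condition: 159 - 2q_I - (q_A) = 0.
So q_A = (206 - q_I)/2 and q_I = (159 - q_A)/2.
Substituting one into the other gives q_A = 253/3 and q_I = 112/3.
Total output Q = 365/3, so price P = 312 - 365/3 = 571/3.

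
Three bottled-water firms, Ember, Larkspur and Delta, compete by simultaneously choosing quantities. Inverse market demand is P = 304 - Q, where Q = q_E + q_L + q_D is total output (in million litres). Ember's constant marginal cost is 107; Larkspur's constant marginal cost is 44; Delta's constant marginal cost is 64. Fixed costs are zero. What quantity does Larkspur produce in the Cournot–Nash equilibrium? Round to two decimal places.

Ember's profit: π_E = (304 - Q)q_E - (107q_E). Setting ∂π_E/∂q_E = 0: 197 - 2q_E - (q_L + q_D) = 0.
Larkspur's profit: π_L = (304 - Q)q_L - (44q_L). Setting ∂π_L/∂q_L = 0: 260 - 2q_L - (q_E + q_D) = 0.
Delta's first-order condition: 240 - 2q_D - (q_E + q_L) = 0.
Summing all 3 equations gives 697 − 4Q = 0, hence Q = 697/4.
Back-substituting: q_E = (197 − 697/4) = 91/4, q_L = (260 − 697/4) = 343/4, q_D = (240 − 697/4) = 263/4.

85.75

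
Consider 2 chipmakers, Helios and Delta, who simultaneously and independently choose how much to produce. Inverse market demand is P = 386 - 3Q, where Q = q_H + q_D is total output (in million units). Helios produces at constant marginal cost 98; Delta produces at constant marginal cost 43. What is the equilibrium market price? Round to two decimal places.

175.67

Helios's profit: π_H = (386 - 3Q)q_H - (98q_H). Setting ∂π_H/∂q_H = 0: 288 - 6q_H - 3(q_D) = 0.
Delta's first-order condition: 343 - 6q_D - 3(q_H) = 0.
Rearranging gives the reaction functions q_H = (288 - 3q_D)/6 and q_D = (343 - 3q_H)/6.
Solving the pair: q_H = 233/9, q_D = 398/9.
Total output Q = 631/9, so price P = 386 - 3·(631/9) = 527/3.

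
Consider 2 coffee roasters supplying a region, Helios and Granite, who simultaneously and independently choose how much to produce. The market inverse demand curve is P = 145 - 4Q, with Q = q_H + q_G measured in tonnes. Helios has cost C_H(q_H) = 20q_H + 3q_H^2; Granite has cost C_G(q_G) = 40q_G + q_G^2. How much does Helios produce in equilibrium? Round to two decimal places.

6.69

Helios's profit: π_H = (145 - 4Q)q_H - (20q_H + 3q_H²). Setting ∂π_H/∂q_H = 0: 125 - 14q_H - 4(q_G) = 0.
Granite's profit: π_G = (145 - 4Q)q_G - (40q_G + q_G²). Setting ∂π_G/∂q_G = 0: 105 - 10q_G - 4(q_H) = 0.
Rearranging gives the reaction functions q_H = (125 - 4q_G)/14 and q_G = (105 - 4q_H)/10.
Solving the pair: q_H = 415/62, q_G = 485/62.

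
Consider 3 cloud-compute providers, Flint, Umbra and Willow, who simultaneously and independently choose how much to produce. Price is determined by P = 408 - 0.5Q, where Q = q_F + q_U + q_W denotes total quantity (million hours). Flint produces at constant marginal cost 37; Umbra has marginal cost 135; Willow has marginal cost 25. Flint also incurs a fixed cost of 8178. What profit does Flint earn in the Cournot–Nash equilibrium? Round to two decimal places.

Flint's profit: π_F = (408 - 0.5Q)q_F - (37q_F). Setting ∂π_F/∂q_F = 0: 371 - q_F - (1/2)(q_U + q_W) = 0.
Umbra's profit: π_U = (408 - 0.5Q)q_U - (135q_U). Setting ∂π_U/∂q_U = 0: 273 - q_U - (1/2)(q_F + q_W) = 0.
Willow's first-order condition: 383 - q_W - (1/2)(q_F + q_U) = 0.
Adding the 3 conditions: 1027 − Q − Q = 0, i.e. Q = 1027/2.
Back-substituting: q_F = (371 − 1027/4)/(1/2) = 457/2, q_U = (273 − 1027/4)/(1/2) = 65/2, q_W = (383 − 1027/4)/(1/2) = 505/2.
Price P = 408 - (1/2)·(1027/2) = 605/4.
Flint's profit: (605/4 - 37)·(457/2) - 8178 = 17928.1250.

17928.13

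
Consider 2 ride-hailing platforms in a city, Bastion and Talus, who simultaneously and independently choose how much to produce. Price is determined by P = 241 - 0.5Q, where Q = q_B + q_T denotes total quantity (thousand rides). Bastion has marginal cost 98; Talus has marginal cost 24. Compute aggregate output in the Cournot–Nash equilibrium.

240

Bastion's profit: π_B = (241 - 0.5Q)q_B - (98q_B). Setting ∂π_B/∂q_B = 0: 143 - q_B - (1/2)(q_T) = 0.
Talus's first-order condition: 217 - q_T - (1/2)(q_B) = 0.
So q_B = (143 - (1/2)q_T) and q_T = (217 - (1/2)q_B).
Substituting one into the other gives q_B = 46 and q_T = 194.
Total output Q = 46 + 194 = 240.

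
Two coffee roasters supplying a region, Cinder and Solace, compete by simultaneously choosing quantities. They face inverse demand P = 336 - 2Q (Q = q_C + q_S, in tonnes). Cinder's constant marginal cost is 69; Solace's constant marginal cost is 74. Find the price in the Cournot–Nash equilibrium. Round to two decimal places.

159.67

Cinder's profit: π_C = (336 - 2Q)q_C - (69q_C). Setting ∂π_C/∂q_C = 0: 267 - 4q_C - 2(q_S) = 0.
Solace's profit: π_S = (336 - 2Q)q_S - (74q_S). Setting ∂π_S/∂q_S = 0: 262 - 4q_S - 2(q_C) = 0.
So q_C = (267 - 2q_S)/4 and q_S = (262 - 2q_C)/4.
Substituting one into the other gives q_C = 136/3 and q_S = 257/6.
Total output Q = 529/6, so price P = 336 - 2·(529/6) = 479/3.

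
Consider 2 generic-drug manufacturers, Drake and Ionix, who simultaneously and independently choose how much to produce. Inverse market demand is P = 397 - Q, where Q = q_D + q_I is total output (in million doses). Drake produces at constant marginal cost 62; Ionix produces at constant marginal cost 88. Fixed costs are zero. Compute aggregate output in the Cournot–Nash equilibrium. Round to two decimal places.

214.67

Drake's profit: π_D = (397 - Q)q_D - (62q_D). Setting ∂π_D/∂q_D = 0: 335 - 2q_D - (q_I) = 0.
Ionix's first-order condition: 309 - 2q_I - (q_D) = 0.
Rearranging gives the reaction functions q_D = (335 - q_I)/2 and q_I = (309 - q_D)/2.
Solving the pair: q_D = 361/3, q_I = 283/3.
Total output Q = 361/3 + 283/3 = 644/3.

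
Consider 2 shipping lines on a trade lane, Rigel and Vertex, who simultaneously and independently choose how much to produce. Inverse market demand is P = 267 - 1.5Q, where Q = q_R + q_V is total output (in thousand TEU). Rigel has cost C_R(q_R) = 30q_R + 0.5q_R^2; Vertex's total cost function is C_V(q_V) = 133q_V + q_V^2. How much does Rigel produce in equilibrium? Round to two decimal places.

Rigel's profit: π_R = (267 - 1.5Q)q_R - (30q_R + (1/2)q_R²). Setting ∂π_R/∂q_R = 0: 237 - 4q_R - (3/2)(q_V) = 0.
Vertex's profit: π_V = (267 - 1.5Q)q_V - (133q_V + q_V²). Setting ∂π_V/∂q_V = 0: 134 - 5q_V - (3/2)(q_R) = 0.
Rearranging gives the reaction functions q_R = (237 - (3/2)q_V)/4 and q_V = (134 - (3/2)q_R)/5.
Solving the pair: q_R = 55.4366, q_V = 722/71.

55.44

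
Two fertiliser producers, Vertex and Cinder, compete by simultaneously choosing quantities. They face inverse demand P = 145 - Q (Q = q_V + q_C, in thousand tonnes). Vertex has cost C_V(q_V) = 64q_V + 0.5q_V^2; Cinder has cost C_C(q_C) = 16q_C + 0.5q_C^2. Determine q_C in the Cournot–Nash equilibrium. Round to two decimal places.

38.25

Vertex's profit: π_V = (145 - Q)q_V - (64q_V + (1/2)q_V²). Setting ∂π_V/∂q_V = 0: 81 - 3q_V - (q_C) = 0.
Cinder's profit: π_C = (145 - Q)q_C - (16q_C + (1/2)q_C²). Setting ∂π_C/∂q_C = 0: 129 - 3q_C - (q_V) = 0.
Best responses: q_V = (81 - q_C)/3, q_C = (129 - q_V)/3.
Solving the pair: q_V = 57/4, q_C = 153/4.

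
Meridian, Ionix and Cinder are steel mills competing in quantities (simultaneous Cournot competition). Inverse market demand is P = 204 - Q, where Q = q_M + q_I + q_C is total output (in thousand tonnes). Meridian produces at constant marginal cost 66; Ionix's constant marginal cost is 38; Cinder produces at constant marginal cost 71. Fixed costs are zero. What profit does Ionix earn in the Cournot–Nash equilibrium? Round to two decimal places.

3220.56

Meridian's profit: π_M = (204 - Q)q_M - (66q_M). Setting ∂π_M/∂q_M = 0: 138 - 2q_M - (q_I + q_C) = 0.
Ionix's first-order condition: 166 - 2q_I - (q_M + q_C) = 0.
Cinder's profit: π_C = (204 - Q)q_C - (71q_C). Setting ∂π_C/∂q_C = 0: 133 - 2q_C - (q_M + q_I) = 0.
Adding the 3 first-order conditions: 437 − 4Q = 0, so Q = 437/4.
Back-substituting: q_M = (138 − 437/4) = 115/4, q_I = (166 − 437/4) = 227/4, q_C = (133 − 437/4) = 95/4.
Price P = 204 - 437/4 = 379/4.
Ionix's profit: (379/4 - 38)·(227/4) = 3220.5625.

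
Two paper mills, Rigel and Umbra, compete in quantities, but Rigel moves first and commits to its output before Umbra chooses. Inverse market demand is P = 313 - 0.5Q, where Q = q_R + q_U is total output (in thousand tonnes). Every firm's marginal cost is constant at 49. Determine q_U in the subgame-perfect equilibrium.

132

Solve by backward induction. Given q_R, the follower Umbra maximises π_U = (313 - (1/2)q_R - (1/2)q_U)q_U - 49q_U.
Follower FOC: 264 - (1/2)q_R - q_U = 0, so q_U(q_R) = (264 - (1/2)q_R).
Rigel substitutes q_U(q_R) into its own profit: π_R = q_R(313 - (1/2)q_R - (264 - (1/2)q_R)/2) - 49q_R = (181 - (1/4)q_R)q_R - 49q_R.
Leader FOC: 132 - (1/2)q_R = 0, so q_R = 264.
Then q_U = (264 - (1/2)·264) = 132.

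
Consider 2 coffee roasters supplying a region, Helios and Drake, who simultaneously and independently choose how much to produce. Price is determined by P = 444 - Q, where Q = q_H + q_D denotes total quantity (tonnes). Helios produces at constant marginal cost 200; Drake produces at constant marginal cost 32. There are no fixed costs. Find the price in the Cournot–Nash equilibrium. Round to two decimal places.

Helios's profit: π_H = (444 - Q)q_H - (200q_H). Setting ∂π_H/∂q_H = 0: 244 - 2q_H - (q_D) = 0.
Drake's first-order condition: 412 - 2q_D - (q_H) = 0.
Best responses: q_H = (244 - q_D)/2, q_D = (412 - q_H)/2.
Solving the pair: q_H = 76/3, q_D = 580/3.
Total output Q = 656/3, so price P = 444 - 656/3 = 676/3.

225.33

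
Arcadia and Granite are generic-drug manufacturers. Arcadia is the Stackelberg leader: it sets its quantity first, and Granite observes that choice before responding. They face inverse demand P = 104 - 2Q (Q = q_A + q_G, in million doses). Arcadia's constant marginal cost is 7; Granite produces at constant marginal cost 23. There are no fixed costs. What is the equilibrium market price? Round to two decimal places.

35.25

Solve by backward induction. Given q_A, the follower Granite maximises π_G = (104 - 2q_A - 2q_G)q_G - 23q_G.
Follower FOC: 81 - 2q_A - 4q_G = 0, so q_G(q_A) = (81 - 2q_A)/4.
Arcadia substitutes q_G(q_A) into its own profit: π_A = q_A(104 - 2q_A - (81 - 2q_A)/2) - 7q_A = (127/2 - q_A)q_A - 7q_A.
Maximising: ∂π_A/∂q_A = 113/2 - 2q_A = 0, giving q_A = 113/4.
Then q_G = (81 - 2·(113/4))/4 = 49/8.
Total output Q = 275/8, so price P = 104 - 2·(275/8) = 141/4.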